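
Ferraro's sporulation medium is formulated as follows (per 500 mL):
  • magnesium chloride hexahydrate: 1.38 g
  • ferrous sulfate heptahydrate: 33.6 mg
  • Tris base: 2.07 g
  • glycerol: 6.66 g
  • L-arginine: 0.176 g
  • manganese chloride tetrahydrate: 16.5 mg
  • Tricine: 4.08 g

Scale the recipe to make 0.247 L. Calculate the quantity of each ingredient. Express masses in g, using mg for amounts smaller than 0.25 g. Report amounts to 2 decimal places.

Ratio of target to recipe volume: 247 / 500 = 0.494.
magnesium chloride hexahydrate: 1.38 g × (247 mL / 500 mL) = 0.68 g
ferrous sulfate heptahydrate: 33.6 mg × (247 mL / 500 mL) = 16.60 mg
Tris base: 2.07 g × (247 mL / 500 mL) = 1.02 g
glycerol: 6.66 g × (247 mL / 500 mL) = 3.29 g
L-arginine: 0.176 g × (247 mL / 500 mL) = 0.086944 g = 86.94 mg
manganese chloride tetrahydrate: 16.5 mg × (247 mL / 500 mL) = 8.15 mg
Tricine: 4.08 g × (247 mL / 500 mL) = 2.02 g

magnesium chloride hexahydrate 0.68 g; ferrous sulfate heptahydrate 16.60 mg; Tris base 1.02 g; glycerol 3.29 g; L-arginine 86.94 mg; manganese chloride tetrahydrate 8.15 mg; Tricine 2.02 g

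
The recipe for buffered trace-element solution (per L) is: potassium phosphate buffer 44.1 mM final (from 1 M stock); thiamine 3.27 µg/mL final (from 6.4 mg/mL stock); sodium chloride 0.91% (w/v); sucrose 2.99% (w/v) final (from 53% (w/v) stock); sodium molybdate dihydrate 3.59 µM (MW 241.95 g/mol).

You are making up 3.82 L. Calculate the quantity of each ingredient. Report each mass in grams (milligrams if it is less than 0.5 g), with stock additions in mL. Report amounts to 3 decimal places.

Scale factor relative to 1 L: 3.82.
potassium phosphate buffer: V = C2·V2/C1 = 44.1 mM × 3820 mL ÷ 1000 mM = 168.462 mL
thiamine: V = C2·V2/C1 = 3.27 µg/mL × 3820 mL ÷ 6400 µg/mL = 1.952 mL
sodium chloride: 0.91 g per 100 mL × 3820 mL ÷ 100 = 34.762 g
sucrose: dilute stock: 2.99% ÷ 53% × 3820 mL = 215.506 mL
sodium molybdate dihydrate: 3.59 µmol/L × 241.95 g/mol × 3.82 L ÷ 1000 = 3.318 mg

potassium phosphate buffer 168.462 mL; thiamine 1.952 mL; sodium chloride 34.762 g; sucrose 215.506 mL; sodium molybdate dihydrate 3.318 mg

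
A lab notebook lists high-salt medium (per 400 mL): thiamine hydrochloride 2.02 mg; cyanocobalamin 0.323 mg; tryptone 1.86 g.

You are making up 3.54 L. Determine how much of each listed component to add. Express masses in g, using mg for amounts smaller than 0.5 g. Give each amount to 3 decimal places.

Ratio of target to recipe volume: 3540 / 400 = 8.85.
thiamine hydrochloride: 2.02 mg × (3540 mL / 400 mL) = 17.877 mg
cyanocobalamin: 0.323 mg × (3540 mL / 400 mL) = 2.859 mg
tryptone: 1.86 g × (3540 mL / 400 mL) = 16.461 g

thiamine hydrochloride 17.877 mg; cyanocobalamin 2.859 mg; tryptone 16.461 g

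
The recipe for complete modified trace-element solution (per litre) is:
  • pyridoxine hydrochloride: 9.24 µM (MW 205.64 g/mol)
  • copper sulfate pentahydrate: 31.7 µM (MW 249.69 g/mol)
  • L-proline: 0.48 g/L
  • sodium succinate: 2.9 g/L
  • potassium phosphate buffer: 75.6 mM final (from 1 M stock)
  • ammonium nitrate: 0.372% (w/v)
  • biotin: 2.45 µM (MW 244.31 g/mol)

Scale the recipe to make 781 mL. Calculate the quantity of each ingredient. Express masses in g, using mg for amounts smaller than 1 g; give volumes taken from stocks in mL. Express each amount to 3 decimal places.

pyridoxine hydrochloride 1.484 mg; copper sulfate pentahydrate 6.182 mg; L-proline 374.880 mg; sodium succinate 2.265 g; potassium phosphate buffer 59.044 mL; ammonium nitrate 2.905 g; biotin 0.467 mg

Scale factor relative to 1 L: 0.781.
pyridoxine hydrochloride: 9.24 µmol/L × 205.64 g/mol × 0.781 L ÷ 1000 = 1.484 mg
copper sulfate pentahydrate: 31.7 µmol/L × 249.69 g/mol × 0.781 L ÷ 1000 = 6.182 mg
L-proline: 0.48 g/L × 0.781 L = 0.37488 g = 374.880 mg
sodium succinate: 2.9 g/L × 0.781 L = 2.265 g
potassium phosphate buffer: V = C2·V2/C1 = 75.6 mM × 781 mL ÷ 1000 mM = 59.044 mL
ammonium nitrate: 0.372% w/v = 3.72 g/L → 3.72 × 0.781 L = 2.905 g
biotin: 2.45 µmol/L × 244.31 g/mol × 0.781 L ÷ 1000 = 0.467 mg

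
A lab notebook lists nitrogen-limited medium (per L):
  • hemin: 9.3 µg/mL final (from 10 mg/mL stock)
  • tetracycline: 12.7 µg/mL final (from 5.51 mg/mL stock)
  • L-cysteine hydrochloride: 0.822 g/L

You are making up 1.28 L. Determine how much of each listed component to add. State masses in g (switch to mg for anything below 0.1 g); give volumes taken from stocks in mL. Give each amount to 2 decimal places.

Scale factor relative to 1 L: 1.28.
hemin: V = C2·V2/C1 = 9.3 µg/mL × 1280 mL ÷ 10000 µg/mL = 1.19 mL
tetracycline: C1V1 = C2V2 → 12.7 µg/mL × 1280 mL ÷ 5510 µg/mL = 2.95 mL
L-cysteine hydrochloride: 0.822 g/L × 1.28 L = 1.05 g

hemin 1.19 mL; tetracycline 2.95 mL; L-cysteine hydrochloride 1.05 g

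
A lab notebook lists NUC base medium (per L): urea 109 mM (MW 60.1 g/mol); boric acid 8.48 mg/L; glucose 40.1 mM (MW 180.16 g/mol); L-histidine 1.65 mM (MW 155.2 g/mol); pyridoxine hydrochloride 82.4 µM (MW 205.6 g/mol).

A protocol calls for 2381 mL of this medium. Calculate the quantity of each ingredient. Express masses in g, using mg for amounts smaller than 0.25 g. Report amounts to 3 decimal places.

Target volume = 2381 mL = 2.381 L.
urea: 109 mmol/L × 60.1 g/mol × 2.381 L ÷ 1000 = 15.598 g
boric acid: 8.48 mg/L × 2.381 L = 20.191 mg
glucose: 40.1 mmol/L × 180.16 g/mol × 2.381 L ÷ 1000 = 17.201 g
L-histidine: 1.65 mmol/L × 155.2 g/mol × 2.381 L ÷ 1000 = 0.610 g
pyridoxine hydrochloride: 82.4 µmol/L × 205.6 g/mol × 2.381 L ÷ 1000 = 40.338 mg

urea 15.598 g; boric acid 20.191 mg; glucose 17.201 g; L-histidine 0.610 g; pyridoxine hydrochloride 40.338 mg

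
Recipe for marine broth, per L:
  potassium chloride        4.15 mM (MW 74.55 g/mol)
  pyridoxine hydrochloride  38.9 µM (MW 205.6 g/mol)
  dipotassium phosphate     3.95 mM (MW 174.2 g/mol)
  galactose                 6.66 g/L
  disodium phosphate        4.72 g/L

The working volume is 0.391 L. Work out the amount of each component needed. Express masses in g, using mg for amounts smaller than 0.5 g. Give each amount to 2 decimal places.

potassium chloride 120.97 mg; pyridoxine hydrochloride 3.13 mg; dipotassium phosphate 269.04 mg; galactose 2.60 g; disodium phosphate 1.85 g

Scale factor relative to 1 L: 0.391.
potassium chloride: 4.15 mmol/L × 74.55 mg/mmol × 0.391 L = 120.97 mg
pyridoxine hydrochloride: 38.9 µmol/L × 205.6 g/mol × 0.391 L ÷ 1000 = 3.13 mg
dipotassium phosphate: 3.95 mmol/L × 174.2 mg/mmol × 0.391 L = 269.04 mg
galactose: 6.66 g/L × 0.391 L = 2.60 g
disodium phosphate: 4.72 g/L × 0.391 L = 1.85 g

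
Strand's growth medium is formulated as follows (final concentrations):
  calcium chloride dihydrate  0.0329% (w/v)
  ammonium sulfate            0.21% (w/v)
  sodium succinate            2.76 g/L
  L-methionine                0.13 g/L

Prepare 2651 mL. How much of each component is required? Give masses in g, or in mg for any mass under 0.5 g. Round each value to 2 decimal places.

Scale factor relative to 1 L: 2.651.
calcium chloride dihydrate: 0.0329 g per 100 mL × 2651 mL ÷ 100 = 0.87 g
ammonium sulfate: 0.21% w/v = 2.1 g/L → 2.1 × 2.651 L = 5.57 g
sodium succinate: 2.76 g/L × 2.651 L = 7.32 g
L-methionine: 0.13 g/L × 2.651 L = 0.34463 g = 344.63 mg

calcium chloride dihydrate 0.87 g; ammonium sulfate 5.57 g; sodium succinate 7.32 g; L-methionine 344.63 mg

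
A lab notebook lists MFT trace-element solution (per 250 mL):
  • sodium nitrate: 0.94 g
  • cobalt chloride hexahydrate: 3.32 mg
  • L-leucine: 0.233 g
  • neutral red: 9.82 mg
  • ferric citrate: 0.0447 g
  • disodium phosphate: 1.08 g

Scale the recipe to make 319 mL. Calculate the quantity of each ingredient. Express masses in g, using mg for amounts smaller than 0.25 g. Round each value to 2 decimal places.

Scale factor = 319 mL / 250 mL = 1.276.
sodium nitrate: 0.94 g × (319 mL / 250 mL) = 1.20 g
cobalt chloride hexahydrate: 3.32 mg × (319 mL / 250 mL) = 4.24 mg
L-leucine: 0.233 g × (319 mL / 250 mL) = 0.30 g
neutral red: 9.82 mg × (319 mL / 250 mL) = 12.53 mg
ferric citrate: 0.0447 g × (319 mL / 250 mL) = 0.0570372 g = 57.04 mg
disodium phosphate: 1.08 g × (319 mL / 250 mL) = 1.38 g

sodium nitrate 1.20 g; cobalt chloride hexahydrate 4.24 mg; L-leucine 0.30 g; neutral red 12.53 mg; ferric citrate 57.04 mg; disodium phosphate 1.38 g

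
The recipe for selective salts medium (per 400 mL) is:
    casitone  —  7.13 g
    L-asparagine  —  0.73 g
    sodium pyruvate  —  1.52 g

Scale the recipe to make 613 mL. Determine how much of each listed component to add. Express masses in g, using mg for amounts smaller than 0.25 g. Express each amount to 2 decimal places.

Scale factor = 613 mL / 400 mL = 1.5325.
casitone: 7.13 g × (613 mL / 400 mL) = 10.93 g
L-asparagine: 0.73 g × (613 mL / 400 mL) = 1.12 g
sodium pyruvate: 1.52 g × (613 mL / 400 mL) = 2.33 g

casitone 10.93 g; L-asparagine 1.12 g; sodium pyruvate 2.33 g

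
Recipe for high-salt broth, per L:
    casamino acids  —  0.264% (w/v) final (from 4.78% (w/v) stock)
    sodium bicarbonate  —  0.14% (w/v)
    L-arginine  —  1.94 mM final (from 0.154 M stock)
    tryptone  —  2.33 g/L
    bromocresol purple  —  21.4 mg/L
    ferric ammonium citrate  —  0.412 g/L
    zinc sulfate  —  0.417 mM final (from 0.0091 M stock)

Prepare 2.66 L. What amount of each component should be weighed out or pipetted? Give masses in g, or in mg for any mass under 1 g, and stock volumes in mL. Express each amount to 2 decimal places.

casamino acids 146.91 mL; sodium bicarbonate 3.72 g; L-arginine 33.51 mL; tryptone 6.20 g; bromocresol purple 56.92 mg; ferric ammonium citrate 1.10 g; zinc sulfate 121.89 mL

Working volume: 2.66 L.
casamino acids: C1V1 = C2V2 → 0.264% ÷ 4.78% × 2660 mL = 146.91 mL
sodium bicarbonate: 0.14 g per 100 mL × 2660 mL ÷ 100 = 3.72 g
L-arginine: V = C2·V2/C1 = 1.94 mM × 2660 mL ÷ 154 mM = 33.51 mL
tryptone: 2.33 g/L × 2.66 L = 6.20 g
bromocresol purple: 21.4 mg/L × 2.66 L = 56.92 mg
ferric ammonium citrate: 0.412 g/L × 2.66 L = 1.10 g
zinc sulfate: C1V1 = C2V2 → 0.417 mM × 2660 mL ÷ 9.1 mM = 121.89 mL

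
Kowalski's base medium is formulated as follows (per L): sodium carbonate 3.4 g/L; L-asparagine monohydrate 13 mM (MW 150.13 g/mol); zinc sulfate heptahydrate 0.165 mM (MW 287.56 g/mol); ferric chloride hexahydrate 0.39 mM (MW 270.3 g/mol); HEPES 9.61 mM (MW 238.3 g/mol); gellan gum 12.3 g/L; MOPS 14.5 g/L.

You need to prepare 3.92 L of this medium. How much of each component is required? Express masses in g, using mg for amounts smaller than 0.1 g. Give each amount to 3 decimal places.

Scale factor relative to 1 L: 3.92.
sodium carbonate: 3.4 g/L × 3.92 L = 13.328 g
L-asparagine monohydrate: 13 mmol/L × 150.13 g/mol × 3.92 L ÷ 1000 = 7.651 g
zinc sulfate heptahydrate: 0.165 mmol/L × 287.56 g/mol × 3.92 L ÷ 1000 = 0.186 g
ferric chloride hexahydrate: 0.39 mmol/L × 270.3 g/mol × 3.92 L ÷ 1000 = 0.413 g
HEPES: 9.61 mmol/L × 238.3 g/mol × 3.92 L ÷ 1000 = 8.977 g
gellan gum: 12.3 g/L × 3.92 L = 48.216 g
MOPS: 14.5 g/L × 3.92 L = 56.840 g

sodium carbonate 13.328 g; L-asparagine monohydrate 7.651 g; zinc sulfate heptahydrate 0.186 g; ferric chloride hexahydrate 0.413 g; HEPES 8.977 g; gellan gum 48.216 g; MOPS 56.840 g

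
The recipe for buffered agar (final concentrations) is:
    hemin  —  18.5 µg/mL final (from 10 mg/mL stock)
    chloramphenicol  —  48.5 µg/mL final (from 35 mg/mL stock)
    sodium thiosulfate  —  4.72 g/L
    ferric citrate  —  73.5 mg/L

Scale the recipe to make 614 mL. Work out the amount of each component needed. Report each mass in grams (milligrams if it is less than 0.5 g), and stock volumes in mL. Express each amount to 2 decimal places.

Scale factor relative to 1 L: 0.614.
hemin: C1V1 = C2V2 → 18.5 µg/mL × 614 mL ÷ 10000 µg/mL = 1.14 mL
chloramphenicol: V = C2·V2/C1 = 48.5 µg/mL × 614 mL ÷ 35000 µg/mL = 0.85 mL
sodium thiosulfate: 4.72 g/L × 0.614 L = 2.90 g
ferric citrate: 73.5 mg/L × 0.614 L = 45.13 mg

hemin 1.14 mL; chloramphenicol 0.85 mL; sodium thiosulfate 2.90 g; ferric citrate 45.13 mg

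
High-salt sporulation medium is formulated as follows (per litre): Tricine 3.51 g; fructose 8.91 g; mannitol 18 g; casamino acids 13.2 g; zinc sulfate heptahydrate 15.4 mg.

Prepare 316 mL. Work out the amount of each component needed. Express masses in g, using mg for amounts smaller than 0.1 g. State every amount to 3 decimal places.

Tricine 1.109 g; fructose 2.816 g; mannitol 5.688 g; casamino acids 4.171 g; zinc sulfate heptahydrate 4.866 mg

Ratio of target to recipe volume: 316 / 1000 = 0.316.
Tricine: 3.51 g × (316 mL / 1000 mL) = 1.109 g
fructose: 8.91 g × (316 mL / 1000 mL) = 2.816 g
mannitol: 18 g × (316 mL / 1000 mL) = 5.688 g
casamino acids: 13.2 g × (316 mL / 1000 mL) = 4.171 g
zinc sulfate heptahydrate: 15.4 mg × (316 mL / 1000 mL) = 4.866 mg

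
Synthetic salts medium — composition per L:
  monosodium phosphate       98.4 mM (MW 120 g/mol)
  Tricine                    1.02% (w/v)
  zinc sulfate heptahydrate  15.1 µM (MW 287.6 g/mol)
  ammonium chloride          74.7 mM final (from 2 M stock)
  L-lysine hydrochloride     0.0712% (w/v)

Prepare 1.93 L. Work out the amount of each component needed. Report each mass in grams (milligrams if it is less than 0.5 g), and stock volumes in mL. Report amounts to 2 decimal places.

Working volume: 1.93 L.
monosodium phosphate: 98.4 mmol/L × 120 g/mol × 1.93 L ÷ 1000 = 22.79 g
Tricine: 1.02 g per 100 mL × 1930 mL ÷ 100 = 19.69 g
zinc sulfate heptahydrate: 15.1 µmol/L × 287.6 g/mol × 1.93 L ÷ 1000 = 8.38 mg
ammonium chloride: V = C2·V2/C1 = 74.7 mM × 1930 mL ÷ 2000 mM = 72.09 mL
L-lysine hydrochloride: 0.0712 g per 100 mL × 1930 mL ÷ 100 = 1.37 g

monosodium phosphate 22.79 g; Tricine 19.69 g; zinc sulfate heptahydrate 8.38 mg; ammonium chloride 72.09 mL; L-lysine hydrochloride 1.37 g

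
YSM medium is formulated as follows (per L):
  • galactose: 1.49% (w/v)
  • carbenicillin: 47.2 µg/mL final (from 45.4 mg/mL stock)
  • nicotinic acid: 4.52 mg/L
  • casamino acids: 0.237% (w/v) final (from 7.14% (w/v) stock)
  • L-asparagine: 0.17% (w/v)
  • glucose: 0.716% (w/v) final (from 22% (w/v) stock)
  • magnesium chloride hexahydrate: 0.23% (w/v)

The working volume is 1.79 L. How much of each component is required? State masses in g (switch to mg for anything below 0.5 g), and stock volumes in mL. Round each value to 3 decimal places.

galactose 26.671 g; carbenicillin 1.861 mL; nicotinic acid 8.091 mg; casamino acids 59.416 mL; L-asparagine 3.043 g; glucose 58.256 mL; magnesium chloride hexahydrate 4.117 g

Working volume: 1.79 L.
galactose: 1.49 g per 100 mL × 1790 mL ÷ 100 = 26.671 g
carbenicillin: C1V1 = C2V2 → 47.2 µg/mL × 1790 mL ÷ 45400 µg/mL = 1.861 mL
nicotinic acid: 4.52 mg/L × 1.79 L = 8.091 mg
casamino acids: dilute stock: 0.237% ÷ 7.14% × 1790 mL = 59.416 mL
L-asparagine: 0.17% w/v = 1.7 g/L → 1.7 × 1.79 L = 3.043 g
glucose: dilute stock: 0.716% ÷ 22% × 1790 mL = 58.256 mL
magnesium chloride hexahydrate: 0.23 g per 100 mL × 1790 mL ÷ 100 = 4.117 g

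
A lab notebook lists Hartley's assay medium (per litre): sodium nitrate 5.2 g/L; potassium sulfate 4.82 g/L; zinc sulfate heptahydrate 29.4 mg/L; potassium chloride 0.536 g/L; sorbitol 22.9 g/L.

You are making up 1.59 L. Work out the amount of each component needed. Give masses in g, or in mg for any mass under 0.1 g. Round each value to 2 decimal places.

sodium nitrate 8.27 g; potassium sulfate 7.66 g; zinc sulfate heptahydrate 46.75 mg; potassium chloride 0.85 g; sorbitol 36.41 g

Scale factor relative to 1 L: 1.59.
sodium nitrate: 5.2 g/L × 1.59 L = 8.27 g
potassium sulfate: 4.82 g/L × 1.59 L = 7.66 g
zinc sulfate heptahydrate: 29.4 mg/L × 1.59 L = 46.75 mg
potassium chloride: 0.536 g/L × 1.59 L = 0.85 g
sorbitol: 22.9 g/L × 1.59 L = 36.41 g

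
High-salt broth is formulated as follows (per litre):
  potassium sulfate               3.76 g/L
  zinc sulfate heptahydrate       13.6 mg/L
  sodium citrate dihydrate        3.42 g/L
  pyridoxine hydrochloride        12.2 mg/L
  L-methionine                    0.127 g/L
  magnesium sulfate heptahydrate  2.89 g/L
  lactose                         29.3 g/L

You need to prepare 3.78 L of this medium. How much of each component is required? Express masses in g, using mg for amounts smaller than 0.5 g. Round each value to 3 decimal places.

Scale factor relative to 1 L: 3.78.
potassium sulfate: 3.76 g/L × 3.78 L = 14.213 g
zinc sulfate heptahydrate: 13.6 mg/L × 3.78 L = 51.408 mg
sodium citrate dihydrate: 3.42 g/L × 3.78 L = 12.928 g
pyridoxine hydrochloride: 12.2 mg/L × 3.78 L = 46.116 mg
L-methionine: 0.127 g/L × 3.78 L = 0.48006 g = 480.060 mg
magnesium sulfate heptahydrate: 2.89 g/L × 3.78 L = 10.924 g
lactose: 29.3 g/L × 3.78 L = 110.754 g

potassium sulfate 14.213 g; zinc sulfate heptahydrate 51.408 mg; sodium citrate dihydrate 12.928 g; pyridoxine hydrochloride 46.116 mg; L-methionine 480.060 mg; magnesium sulfate heptahydrate 10.924 g; lactose 110.754 g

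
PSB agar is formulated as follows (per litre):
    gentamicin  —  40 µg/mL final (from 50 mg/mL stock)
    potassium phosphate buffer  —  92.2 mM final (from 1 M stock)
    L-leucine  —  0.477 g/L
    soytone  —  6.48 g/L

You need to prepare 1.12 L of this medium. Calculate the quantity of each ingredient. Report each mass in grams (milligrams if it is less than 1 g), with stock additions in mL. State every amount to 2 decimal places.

gentamicin 0.90 mL; potassium phosphate buffer 103.26 mL; L-leucine 534.24 mg; soytone 7.26 g

Scale factor relative to 1 L: 1.12.
gentamicin: V = C2·V2/C1 = 40 µg/mL × 1120 mL ÷ 50000 µg/mL = 0.90 mL
potassium phosphate buffer: C1V1 = C2V2 → 92.2 mM × 1120 mL ÷ 1000 mM = 103.26 mL
L-leucine: 0.477 g/L × 1.12 L = 0.53424 g = 534.24 mg
soytone: 6.48 g/L × 1.12 L = 7.26 g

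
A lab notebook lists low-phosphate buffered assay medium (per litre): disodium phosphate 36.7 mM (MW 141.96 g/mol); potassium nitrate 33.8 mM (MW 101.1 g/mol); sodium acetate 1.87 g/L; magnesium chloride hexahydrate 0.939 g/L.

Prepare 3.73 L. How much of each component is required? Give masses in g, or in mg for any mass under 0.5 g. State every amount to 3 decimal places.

disodium phosphate 19.433 g; potassium nitrate 12.746 g; sodium acetate 6.975 g; magnesium chloride hexahydrate 3.502 g

Scale factor relative to 1 L: 3.73.
disodium phosphate: 36.7 mmol/L × 141.96 g/mol × 3.73 L ÷ 1000 = 19.433 g
potassium nitrate: 33.8 mmol/L × 101.1 g/mol × 3.73 L ÷ 1000 = 12.746 g
sodium acetate: 1.87 g/L × 3.73 L = 6.975 g
magnesium chloride hexahydrate: 0.939 g/L × 3.73 L = 3.502 g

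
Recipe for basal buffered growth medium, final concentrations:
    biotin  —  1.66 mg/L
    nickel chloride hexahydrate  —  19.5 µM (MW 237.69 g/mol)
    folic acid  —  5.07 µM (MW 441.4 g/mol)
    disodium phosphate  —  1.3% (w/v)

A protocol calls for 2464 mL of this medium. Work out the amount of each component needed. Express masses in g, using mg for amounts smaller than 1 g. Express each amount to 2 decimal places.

biotin 4.09 mg; nickel chloride hexahydrate 11.42 mg; folic acid 5.51 mg; disodium phosphate 32.03 g

Working volume: 2464 mL = 2.464 L.
biotin: 1.66 mg/L × 2.464 L = 4.09 mg
nickel chloride hexahydrate: 19.5 µmol/L × 237.69 g/mol × 2.464 L ÷ 1000 = 11.42 mg
folic acid: 5.07 µmol/L × 441.4 g/mol × 2.464 L ÷ 1000 = 5.51 mg
disodium phosphate: 1.3 g per 100 mL × 2464 mL ÷ 100 = 32.03 g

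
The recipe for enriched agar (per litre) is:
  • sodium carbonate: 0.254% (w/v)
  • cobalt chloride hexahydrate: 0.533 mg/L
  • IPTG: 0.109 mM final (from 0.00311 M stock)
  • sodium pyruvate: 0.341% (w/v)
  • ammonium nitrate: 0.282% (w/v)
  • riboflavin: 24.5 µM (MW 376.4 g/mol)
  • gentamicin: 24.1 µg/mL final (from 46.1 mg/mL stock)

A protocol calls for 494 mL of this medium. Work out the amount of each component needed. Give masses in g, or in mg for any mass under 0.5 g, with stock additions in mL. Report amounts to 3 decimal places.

sodium carbonate 1.255 g; cobalt chloride hexahydrate 0.263 mg; IPTG 17.314 mL; sodium pyruvate 1.685 g; ammonium nitrate 1.393 g; riboflavin 4.556 mg; gentamicin 0.258 mL

Working volume: 494 mL = 0.494 L.
sodium carbonate: 0.254 g per 100 mL × 494 mL ÷ 100 = 1.255 g
cobalt chloride hexahydrate: 0.533 mg/L × 0.494 L = 0.263 mg
IPTG: C1V1 = C2V2 → 0.109 mM × 494 mL ÷ 3.11 mM = 17.314 mL
sodium pyruvate: 0.341 g per 100 mL × 494 mL ÷ 100 = 1.685 g
ammonium nitrate: 0.282% w/v = 2.82 g/L → 2.82 × 0.494 L = 1.393 g
riboflavin: 24.5 µmol/L × 376.4 g/mol × 0.494 L ÷ 1000 = 4.556 mg
gentamicin: V = C2·V2/C1 = 24.1 µg/mL × 494 mL ÷ 46100 µg/mL = 0.258 mL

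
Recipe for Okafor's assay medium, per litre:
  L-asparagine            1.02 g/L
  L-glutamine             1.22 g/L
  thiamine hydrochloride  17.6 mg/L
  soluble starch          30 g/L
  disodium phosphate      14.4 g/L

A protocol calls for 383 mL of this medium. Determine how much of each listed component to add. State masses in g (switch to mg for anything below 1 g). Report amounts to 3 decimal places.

Working volume: 383 mL = 0.383 L.
L-asparagine: 1.02 g/L × 0.383 L = 0.39066 g = 390.660 mg
L-glutamine: 1.22 g/L × 0.383 L = 0.46726 g = 467.260 mg
thiamine hydrochloride: 17.6 mg/L × 0.383 L = 6.741 mg
soluble starch: 30 g/L × 0.383 L = 11.490 g
disodium phosphate: 14.4 g/L × 0.383 L = 5.515 g

L-asparagine 390.660 mg; L-glutamine 467.260 mg; thiamine hydrochloride 6.741 mg; soluble starch 11.490 g; disodium phosphate 5.515 g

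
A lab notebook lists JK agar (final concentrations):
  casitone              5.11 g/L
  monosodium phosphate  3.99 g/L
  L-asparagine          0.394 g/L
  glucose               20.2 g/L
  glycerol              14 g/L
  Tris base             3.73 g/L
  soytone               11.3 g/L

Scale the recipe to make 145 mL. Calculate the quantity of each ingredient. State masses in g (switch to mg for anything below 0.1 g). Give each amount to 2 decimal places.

Target volume = 145 mL = 0.145 L.
casitone: 5.11 g/L × 0.145 L = 0.74 g
monosodium phosphate: 3.99 g/L × 0.145 L = 0.58 g
L-asparagine: 0.394 g/L × 0.145 L = 0.05713 g = 57.13 mg
glucose: 20.2 g/L × 0.145 L = 2.93 g
glycerol: 14 g/L × 0.145 L = 2.03 g
Tris base: 3.73 g/L × 0.145 L = 0.54 g
soytone: 11.3 g/L × 0.145 L = 1.64 g

casitone 0.74 g; monosodium phosphate 0.58 g; L-asparagine 57.13 mg; glucose 2.93 g; glycerol 2.03 g; Tris base 0.54 g; soytone 1.64 g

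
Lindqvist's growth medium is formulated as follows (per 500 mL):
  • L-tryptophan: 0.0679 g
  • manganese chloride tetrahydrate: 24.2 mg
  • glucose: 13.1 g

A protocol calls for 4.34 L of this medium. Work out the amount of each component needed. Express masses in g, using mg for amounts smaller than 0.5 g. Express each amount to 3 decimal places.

Ratio of target to recipe volume: 4340 / 500 = 8.68.
L-tryptophan: 0.0679 g × (4340 mL / 500 mL) = 0.589 g
manganese chloride tetrahydrate: 24.2 mg × (4340 mL / 500 mL) = 210.056 mg
glucose: 13.1 g × (4340 mL / 500 mL) = 113.708 g

L-tryptophan 0.589 g; manganese chloride tetrahydrate 210.056 mg; glucose 113.708 g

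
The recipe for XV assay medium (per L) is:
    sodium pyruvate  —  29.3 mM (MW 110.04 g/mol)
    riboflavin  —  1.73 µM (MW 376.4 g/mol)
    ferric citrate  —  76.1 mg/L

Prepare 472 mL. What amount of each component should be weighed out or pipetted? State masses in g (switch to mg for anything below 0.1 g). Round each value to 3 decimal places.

sodium pyruvate 1.522 g; riboflavin 0.307 mg; ferric citrate 35.919 mg

Scale factor relative to 1 L: 0.472.
sodium pyruvate: 29.3 mmol/L × 110.04 g/mol × 0.472 L ÷ 1000 = 1.522 g
riboflavin: 1.73 µmol/L × 376.4 g/mol × 0.472 L ÷ 1000 = 0.307 mg
ferric citrate: 76.1 mg/L × 0.472 L = 35.919 mg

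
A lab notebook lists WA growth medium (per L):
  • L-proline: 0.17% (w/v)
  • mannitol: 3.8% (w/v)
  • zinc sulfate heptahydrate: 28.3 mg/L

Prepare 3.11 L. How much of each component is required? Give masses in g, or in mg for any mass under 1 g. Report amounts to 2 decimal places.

Scale factor relative to 1 L: 3.11.
L-proline: 0.17% w/v = 1.7 g/L → 1.7 × 3.11 L = 5.29 g
mannitol: 3.8% w/v = 38 g/L → 38 × 3.11 L = 118.18 g
zinc sulfate heptahydrate: 28.3 mg/L × 3.11 L = 88.01 mg

L-proline 5.29 g; mannitol 118.18 g; zinc sulfate heptahydrate 88.01 mg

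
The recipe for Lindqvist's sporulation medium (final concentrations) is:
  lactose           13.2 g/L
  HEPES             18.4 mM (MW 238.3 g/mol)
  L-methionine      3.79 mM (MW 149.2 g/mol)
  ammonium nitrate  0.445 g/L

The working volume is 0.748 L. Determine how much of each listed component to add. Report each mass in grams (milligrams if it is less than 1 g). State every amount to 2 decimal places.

Working volume: 0.748 L.
lactose: 13.2 g/L × 0.748 L = 9.87 g
HEPES: 18.4 mmol/L × 238.3 g/mol × 0.748 L ÷ 1000 = 3.28 g
L-methionine: 3.79 mmol/L × 149.2 mg/mmol × 0.748 L = 422.97 mg
ammonium nitrate: 0.445 g/L × 0.748 L = 0.33286 g = 332.86 mg

lactose 9.87 g; HEPES 3.28 g; L-methionine 422.97 mg; ammonium nitrate 332.86 mg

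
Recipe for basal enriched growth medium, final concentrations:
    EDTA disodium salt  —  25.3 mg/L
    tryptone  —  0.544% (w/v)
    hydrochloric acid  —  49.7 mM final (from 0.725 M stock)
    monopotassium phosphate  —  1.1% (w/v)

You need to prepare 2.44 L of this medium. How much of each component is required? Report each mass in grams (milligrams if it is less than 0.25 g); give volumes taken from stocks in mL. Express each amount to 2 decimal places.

Scale factor relative to 1 L: 2.44.
EDTA disodium salt: 25.3 mg/L × 2.44 L = 61.73 mg
tryptone: 0.544 g per 100 mL × 2440 mL ÷ 100 = 13.27 g
hydrochloric acid: dilute stock: 49.7 mM × 2440 mL ÷ 725 mM = 167.27 mL
monopotassium phosphate: 1.1 g per 100 mL × 2440 mL ÷ 100 = 26.84 g

EDTA disodium salt 61.73 mg; tryptone 13.27 g; hydrochloric acid 167.27 mL; monopotassium phosphate 26.84 g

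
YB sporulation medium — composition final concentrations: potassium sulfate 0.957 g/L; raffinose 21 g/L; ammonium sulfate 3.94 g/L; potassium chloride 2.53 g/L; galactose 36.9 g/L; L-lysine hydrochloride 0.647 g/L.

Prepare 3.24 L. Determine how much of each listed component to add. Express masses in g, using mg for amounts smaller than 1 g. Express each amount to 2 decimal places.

potassium sulfate 3.10 g; raffinose 68.04 g; ammonium sulfate 12.77 g; potassium chloride 8.20 g; galactose 119.56 g; L-lysine hydrochloride 2.10 g

Working volume: 3.24 L.
potassium sulfate: 0.957 g/L × 3.24 L = 3.10 g
raffinose: 21 g/L × 3.24 L = 68.04 g
ammonium sulfate: 3.94 g/L × 3.24 L = 12.77 g
potassium chloride: 2.53 g/L × 3.24 L = 8.20 g
galactose: 36.9 g/L × 3.24 L = 119.56 g
L-lysine hydrochloride: 0.647 g/L × 3.24 L = 2.10 g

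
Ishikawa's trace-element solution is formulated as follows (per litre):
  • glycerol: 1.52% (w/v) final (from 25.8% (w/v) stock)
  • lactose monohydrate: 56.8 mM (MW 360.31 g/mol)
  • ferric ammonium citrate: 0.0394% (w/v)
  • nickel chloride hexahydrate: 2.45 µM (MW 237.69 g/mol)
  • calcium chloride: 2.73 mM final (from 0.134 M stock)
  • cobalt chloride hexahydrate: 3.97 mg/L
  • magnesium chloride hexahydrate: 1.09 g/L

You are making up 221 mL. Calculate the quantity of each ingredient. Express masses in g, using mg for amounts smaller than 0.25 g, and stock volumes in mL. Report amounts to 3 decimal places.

glycerol 13.020 mL; lactose monohydrate 4.523 g; ferric ammonium citrate 87.074 mg; nickel chloride hexahydrate 0.129 mg; calcium chloride 4.502 mL; cobalt chloride hexahydrate 0.877 mg; magnesium chloride hexahydrate 240.890 mg

Target volume = 221 mL = 0.221 L.
glycerol: V = C2·V2/C1 = 1.52% ÷ 25.8% × 221 mL = 13.020 mL
lactose monohydrate: 56.8 mmol/L × 360.31 g/mol × 0.221 L ÷ 1000 = 4.523 g
ferric ammonium citrate: 0.0394 g per 100 mL × 221 mL ÷ 100 = 0.087074 g = 87.074 mg
nickel chloride hexahydrate: 2.45 µmol/L × 237.69 g/mol × 0.221 L ÷ 1000 = 0.129 mg
calcium chloride: dilute stock: 2.73 mM × 221 mL ÷ 134 mM = 4.502 mL
cobalt chloride hexahydrate: 3.97 mg/L × 0.221 L = 0.877 mg
magnesium chloride hexahydrate: 1.09 g/L × 0.221 L = 0.24089 g = 240.890 mg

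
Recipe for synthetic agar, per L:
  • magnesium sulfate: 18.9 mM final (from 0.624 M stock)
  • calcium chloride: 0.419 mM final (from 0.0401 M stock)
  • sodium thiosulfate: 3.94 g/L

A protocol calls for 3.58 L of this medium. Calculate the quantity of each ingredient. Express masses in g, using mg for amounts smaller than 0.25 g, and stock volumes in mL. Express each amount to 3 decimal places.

Working volume: 3.58 L.
magnesium sulfate: C1V1 = C2V2 → 18.9 mM × 3580 mL ÷ 624 mM = 108.433 mL
calcium chloride: C1V1 = C2V2 → 0.419 mM × 3580 mL ÷ 40.1 mM = 37.407 mL
sodium thiosulfate: 3.94 g/L × 3.58 L = 14.105 g

magnesium sulfate 108.433 mL; calcium chloride 37.407 mL; sodium thiosulfate 14.105 g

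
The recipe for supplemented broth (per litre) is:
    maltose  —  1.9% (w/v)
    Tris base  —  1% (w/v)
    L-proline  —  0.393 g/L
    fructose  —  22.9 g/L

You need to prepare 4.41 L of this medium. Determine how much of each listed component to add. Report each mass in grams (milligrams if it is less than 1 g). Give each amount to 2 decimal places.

maltose 83.79 g; Tris base 44.10 g; L-proline 1.73 g; fructose 100.99 g

Scale factor relative to 1 L: 4.41.
maltose: 1.9% w/v = 19 g/L → 19 × 4.41 L = 83.79 g
Tris base: 1 g per 100 mL × 4410 mL ÷ 100 = 44.10 g
L-proline: 0.393 g/L × 4.41 L = 1.73 g
fructose: 22.9 g/L × 4.41 L = 100.99 g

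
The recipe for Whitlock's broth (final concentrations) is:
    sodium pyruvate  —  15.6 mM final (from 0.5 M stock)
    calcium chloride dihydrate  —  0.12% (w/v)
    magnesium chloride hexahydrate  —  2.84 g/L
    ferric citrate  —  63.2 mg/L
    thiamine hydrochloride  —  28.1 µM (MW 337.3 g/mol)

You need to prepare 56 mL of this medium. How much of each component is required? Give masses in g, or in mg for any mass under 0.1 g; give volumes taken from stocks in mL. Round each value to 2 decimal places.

Working volume: 56 mL = 0.056 L.
sodium pyruvate: C1V1 = C2V2 → 15.6 mM × 56 mL ÷ 500 mM = 1.75 mL
calcium chloride dihydrate: 0.12 g per 100 mL × 56 mL ÷ 100 = 0.0672 g = 67.20 mg
magnesium chloride hexahydrate: 2.84 g/L × 0.056 L = 0.16 g
ferric citrate: 63.2 mg/L × 0.056 L = 3.54 mg
thiamine hydrochloride: 28.1 µmol/L × 337.3 g/mol × 0.056 L ÷ 1000 = 0.53 mg

sodium pyruvate 1.75 mL; calcium chloride dihydrate 67.20 mg; magnesium chloride hexahydrate 0.16 g; ferric citrate 3.54 mg; thiamine hydrochloride 0.53 mg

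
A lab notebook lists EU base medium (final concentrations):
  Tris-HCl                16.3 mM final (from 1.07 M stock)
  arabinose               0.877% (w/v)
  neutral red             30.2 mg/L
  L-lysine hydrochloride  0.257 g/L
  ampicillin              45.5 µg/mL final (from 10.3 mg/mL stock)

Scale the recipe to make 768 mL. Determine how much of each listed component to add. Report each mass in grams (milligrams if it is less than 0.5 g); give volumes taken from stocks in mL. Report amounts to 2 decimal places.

Scale factor relative to 1 L: 0.768.
Tris-HCl: C1V1 = C2V2 → 16.3 mM × 768 mL ÷ 1070 mM = 11.70 mL
arabinose: 0.877% w/v = 8.77 g/L → 8.77 × 0.768 L = 6.74 g
neutral red: 30.2 mg/L × 0.768 L = 23.19 mg
L-lysine hydrochloride: 0.257 g/L × 0.768 L = 0.197376 g = 197.38 mg
ampicillin: C1V1 = C2V2 → 45.5 µg/mL × 768 mL ÷ 10300 µg/mL = 3.39 mL

Tris-HCl 11.70 mL; arabinose 6.74 g; neutral red 23.19 mg; L-lysine hydrochloride 197.38 mg; ampicillin 3.39 mL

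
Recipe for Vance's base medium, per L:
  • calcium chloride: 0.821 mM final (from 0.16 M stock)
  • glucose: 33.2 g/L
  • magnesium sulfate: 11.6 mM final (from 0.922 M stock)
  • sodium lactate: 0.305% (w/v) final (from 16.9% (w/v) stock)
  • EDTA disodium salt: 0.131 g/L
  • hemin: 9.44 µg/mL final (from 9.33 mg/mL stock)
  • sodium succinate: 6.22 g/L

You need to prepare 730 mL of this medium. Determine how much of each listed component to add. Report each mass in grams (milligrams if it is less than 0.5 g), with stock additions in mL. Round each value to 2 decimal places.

calcium chloride 3.75 mL; glucose 24.24 g; magnesium sulfate 9.18 mL; sodium lactate 13.17 mL; EDTA disodium salt 95.63 mg; hemin 0.74 mL; sodium succinate 4.54 g

Scale factor relative to 1 L: 0.73.
calcium chloride: C1V1 = C2V2 → 0.821 mM × 730 mL ÷ 160 mM = 3.75 mL
glucose: 33.2 g/L × 0.73 L = 24.24 g
magnesium sulfate: C1V1 = C2V2 → 11.6 mM × 730 mL ÷ 922 mM = 9.18 mL
sodium lactate: C1V1 = C2V2 → 0.305% ÷ 16.9% × 730 mL = 13.17 mL
EDTA disodium salt: 0.131 g/L × 0.73 L = 0.09563 g = 95.63 mg
hemin: C1V1 = C2V2 → 9.44 µg/mL × 730 mL ÷ 9330 µg/mL = 0.74 mL
sodium succinate: 6.22 g/L × 0.73 L = 4.54 g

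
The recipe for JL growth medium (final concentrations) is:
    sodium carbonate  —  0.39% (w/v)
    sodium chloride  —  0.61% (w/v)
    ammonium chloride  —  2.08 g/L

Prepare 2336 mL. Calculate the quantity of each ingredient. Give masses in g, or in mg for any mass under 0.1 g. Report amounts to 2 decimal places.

Working volume: 2336 mL = 2.336 L.
sodium carbonate: 0.39 g per 100 mL × 2336 mL ÷ 100 = 9.11 g
sodium chloride: 0.61 g per 100 mL × 2336 mL ÷ 100 = 14.25 g
ammonium chloride: 2.08 g/L × 2.336 L = 4.86 g

sodium carbonate 9.11 g; sodium chloride 14.25 g; ammonium chloride 4.86 g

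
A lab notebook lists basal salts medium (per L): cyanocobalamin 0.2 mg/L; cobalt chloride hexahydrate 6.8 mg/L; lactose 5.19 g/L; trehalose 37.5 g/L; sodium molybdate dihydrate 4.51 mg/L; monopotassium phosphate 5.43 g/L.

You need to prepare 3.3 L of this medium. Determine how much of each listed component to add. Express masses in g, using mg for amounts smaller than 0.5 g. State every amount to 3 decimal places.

Scale factor relative to 1 L: 3.3.
cyanocobalamin: 0.2 mg/L × 3.3 L = 0.660 mg
cobalt chloride hexahydrate: 6.8 mg/L × 3.3 L = 22.440 mg
lactose: 5.19 g/L × 3.3 L = 17.127 g
trehalose: 37.5 g/L × 3.3 L = 123.750 g
sodium molybdate dihydrate: 4.51 mg/L × 3.3 L = 14.883 mg
monopotassium phosphate: 5.43 g/L × 3.3 L = 17.919 g

cyanocobalamin 0.660 mg; cobalt chloride hexahydrate 22.440 mg; lactose 17.127 g; trehalose 123.750 g; sodium molybdate dihydrate 14.883 mg; monopotassium phosphate 17.919 g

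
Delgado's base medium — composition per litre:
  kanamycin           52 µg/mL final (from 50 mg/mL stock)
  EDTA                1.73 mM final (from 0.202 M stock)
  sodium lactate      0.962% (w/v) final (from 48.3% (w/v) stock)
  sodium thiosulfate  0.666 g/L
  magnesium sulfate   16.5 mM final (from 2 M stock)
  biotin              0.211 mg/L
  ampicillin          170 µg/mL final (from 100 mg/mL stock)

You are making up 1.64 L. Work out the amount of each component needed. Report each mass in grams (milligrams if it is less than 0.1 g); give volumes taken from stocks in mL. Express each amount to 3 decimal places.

kanamycin 1.706 mL; EDTA 14.046 mL; sodium lactate 32.664 mL; sodium thiosulfate 1.092 g; magnesium sulfate 13.530 mL; biotin 0.346 mg; ampicillin 2.788 mL

Working volume: 1.64 L.
kanamycin: V = C2·V2/C1 = 52 µg/mL × 1640 mL ÷ 50000 µg/mL = 1.706 mL
EDTA: dilute stock: 1.73 mM × 1640 mL ÷ 202 mM = 14.046 mL
sodium lactate: dilute stock: 0.962% ÷ 48.3% × 1640 mL = 32.664 mL
sodium thiosulfate: 0.666 g/L × 1.64 L = 1.092 g
magnesium sulfate: V = C2·V2/C1 = 16.5 mM × 1640 mL ÷ 2000 mM = 13.530 mL
biotin: 0.211 mg/L × 1.64 L = 0.346 mg
ampicillin: C1V1 = C2V2 → 170 µg/mL × 1640 mL ÷ 100000 µg/mL = 2.788 mL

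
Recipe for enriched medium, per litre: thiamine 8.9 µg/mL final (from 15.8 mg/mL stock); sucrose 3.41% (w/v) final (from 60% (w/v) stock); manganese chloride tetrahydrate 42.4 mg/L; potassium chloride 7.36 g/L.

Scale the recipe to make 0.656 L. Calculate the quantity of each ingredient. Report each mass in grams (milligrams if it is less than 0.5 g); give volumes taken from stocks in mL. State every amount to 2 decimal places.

thiamine 0.37 mL; sucrose 37.28 mL; manganese chloride tetrahydrate 27.81 mg; potassium chloride 4.83 g

Scale factor relative to 1 L: 0.656.
thiamine: dilute stock: 8.9 µg/mL × 656 mL ÷ 15800 µg/mL = 0.37 mL
sucrose: dilute stock: 3.41% ÷ 60% × 656 mL = 37.28 mL
manganese chloride tetrahydrate: 42.4 mg/L × 0.656 L = 27.81 mg
potassium chloride: 7.36 g/L × 0.656 L = 4.83 g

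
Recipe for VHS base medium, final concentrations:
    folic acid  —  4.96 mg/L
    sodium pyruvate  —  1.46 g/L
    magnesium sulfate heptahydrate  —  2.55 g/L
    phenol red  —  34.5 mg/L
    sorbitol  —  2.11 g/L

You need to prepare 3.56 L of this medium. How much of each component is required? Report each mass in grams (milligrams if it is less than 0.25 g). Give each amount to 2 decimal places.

folic acid 17.66 mg; sodium pyruvate 5.20 g; magnesium sulfate heptahydrate 9.08 g; phenol red 122.82 mg; sorbitol 7.51 g

Working volume: 3.56 L.
folic acid: 4.96 mg/L × 3.56 L = 17.66 mg
sodium pyruvate: 1.46 g/L × 3.56 L = 5.20 g
magnesium sulfate heptahydrate: 2.55 g/L × 3.56 L = 9.08 g
phenol red: 34.5 mg/L × 3.56 L = 122.82 mg
sorbitol: 2.11 g/L × 3.56 L = 7.51 g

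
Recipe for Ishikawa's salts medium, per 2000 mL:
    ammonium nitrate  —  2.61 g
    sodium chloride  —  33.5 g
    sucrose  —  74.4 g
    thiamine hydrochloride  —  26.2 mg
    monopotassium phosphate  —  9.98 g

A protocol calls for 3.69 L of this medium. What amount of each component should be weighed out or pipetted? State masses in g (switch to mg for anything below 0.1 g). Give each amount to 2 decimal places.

Ratio of target to recipe volume: 3690 / 2000 = 1.845.
ammonium nitrate: 2.61 g × (3690 mL / 2000 mL) = 4.82 g
sodium chloride: 33.5 g × (3690 mL / 2000 mL) = 61.81 g
sucrose: 74.4 g × (3690 mL / 2000 mL) = 137.27 g
thiamine hydrochloride: 26.2 mg × (3690 mL / 2000 mL) = 48.34 mg
monopotassium phosphate: 9.98 g × (3690 mL / 2000 mL) = 18.41 g

ammonium nitrate 4.82 g; sodium chloride 61.81 g; sucrose 137.27 g; thiamine hydrochloride 48.34 mg; monopotassium phosphate 18.41 g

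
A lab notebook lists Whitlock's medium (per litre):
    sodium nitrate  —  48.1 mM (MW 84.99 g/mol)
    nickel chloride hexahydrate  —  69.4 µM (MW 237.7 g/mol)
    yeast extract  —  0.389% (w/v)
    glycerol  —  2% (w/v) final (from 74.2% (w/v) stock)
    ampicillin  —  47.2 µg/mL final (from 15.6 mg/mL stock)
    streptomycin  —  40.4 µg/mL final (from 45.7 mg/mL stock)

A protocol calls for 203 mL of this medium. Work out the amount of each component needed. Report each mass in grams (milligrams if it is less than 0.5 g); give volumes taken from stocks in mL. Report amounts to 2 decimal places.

Target volume = 203 mL = 0.203 L.
sodium nitrate: 48.1 mmol/L × 84.99 g/mol × 0.203 L ÷ 1000 = 0.83 g
nickel chloride hexahydrate: 69.4 µmol/L × 237.7 g/mol × 0.203 L ÷ 1000 = 3.35 mg
yeast extract: 0.389% w/v = 3.89 g/L → 3.89 × 0.203 L = 0.79 g
glycerol: C1V1 = C2V2 → 2% ÷ 74.2% × 203 mL = 5.47 mL
ampicillin: V = C2·V2/C1 = 47.2 µg/mL × 203 mL ÷ 15600 µg/mL = 0.61 mL
streptomycin: C1V1 = C2V2 → 40.4 µg/mL × 203 mL ÷ 45700 µg/mL = 0.18 mL

sodium nitrate 0.83 g; nickel chloride hexahydrate 3.35 mg; yeast extract 0.79 g; glycerol 5.47 mL; ampicillin 0.61 mL; streptomycin 0.18 mL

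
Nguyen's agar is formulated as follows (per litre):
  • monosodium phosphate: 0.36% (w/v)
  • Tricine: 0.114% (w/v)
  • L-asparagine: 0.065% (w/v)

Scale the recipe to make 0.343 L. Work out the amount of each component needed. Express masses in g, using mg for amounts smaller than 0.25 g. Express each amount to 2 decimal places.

monosodium phosphate 1.23 g; Tricine 0.39 g; L-asparagine 222.95 mg

Working volume: 0.343 L.
monosodium phosphate: 0.36 g per 100 mL × 343 mL ÷ 100 = 1.23 g
Tricine: 0.114 g per 100 mL × 343 mL ÷ 100 = 0.39 g
L-asparagine: 0.065% w/v = 0.65 g/L → 0.65 × 0.343 L = 0.22295 g = 222.95 mg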